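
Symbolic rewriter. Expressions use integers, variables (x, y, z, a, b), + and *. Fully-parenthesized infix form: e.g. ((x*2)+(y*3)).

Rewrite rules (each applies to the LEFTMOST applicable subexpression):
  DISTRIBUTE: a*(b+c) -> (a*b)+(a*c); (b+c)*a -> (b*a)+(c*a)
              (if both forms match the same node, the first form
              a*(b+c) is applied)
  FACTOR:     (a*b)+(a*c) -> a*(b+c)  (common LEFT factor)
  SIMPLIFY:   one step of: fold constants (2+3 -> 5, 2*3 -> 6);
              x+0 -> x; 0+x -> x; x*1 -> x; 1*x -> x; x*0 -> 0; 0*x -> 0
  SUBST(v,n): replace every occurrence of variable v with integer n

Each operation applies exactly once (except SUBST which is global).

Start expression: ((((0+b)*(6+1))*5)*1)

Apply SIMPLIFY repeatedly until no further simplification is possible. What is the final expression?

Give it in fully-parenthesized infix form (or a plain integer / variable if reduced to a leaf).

Answer: ((b*7)*5)

Derivation:
Start: ((((0+b)*(6+1))*5)*1)
Step 1: at root: ((((0+b)*(6+1))*5)*1) -> (((0+b)*(6+1))*5); overall: ((((0+b)*(6+1))*5)*1) -> (((0+b)*(6+1))*5)
Step 2: at LL: (0+b) -> b; overall: (((0+b)*(6+1))*5) -> ((b*(6+1))*5)
Step 3: at LR: (6+1) -> 7; overall: ((b*(6+1))*5) -> ((b*7)*5)
Fixed point: ((b*7)*5)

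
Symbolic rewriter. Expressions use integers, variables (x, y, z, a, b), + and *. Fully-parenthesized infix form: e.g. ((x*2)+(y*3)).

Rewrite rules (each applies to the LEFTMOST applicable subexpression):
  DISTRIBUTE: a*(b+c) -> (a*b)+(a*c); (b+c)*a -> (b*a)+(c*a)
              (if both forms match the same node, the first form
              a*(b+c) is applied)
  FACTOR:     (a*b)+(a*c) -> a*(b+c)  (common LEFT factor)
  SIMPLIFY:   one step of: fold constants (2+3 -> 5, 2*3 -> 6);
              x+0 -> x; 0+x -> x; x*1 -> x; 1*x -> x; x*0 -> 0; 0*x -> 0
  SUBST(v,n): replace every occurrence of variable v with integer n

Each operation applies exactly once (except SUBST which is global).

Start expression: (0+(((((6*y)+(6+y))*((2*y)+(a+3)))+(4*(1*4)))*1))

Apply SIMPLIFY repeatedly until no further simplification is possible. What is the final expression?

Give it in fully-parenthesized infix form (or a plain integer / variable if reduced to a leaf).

Start: (0+(((((6*y)+(6+y))*((2*y)+(a+3)))+(4*(1*4)))*1))
Step 1: at root: (0+(((((6*y)+(6+y))*((2*y)+(a+3)))+(4*(1*4)))*1)) -> (((((6*y)+(6+y))*((2*y)+(a+3)))+(4*(1*4)))*1); overall: (0+(((((6*y)+(6+y))*((2*y)+(a+3)))+(4*(1*4)))*1)) -> (((((6*y)+(6+y))*((2*y)+(a+3)))+(4*(1*4)))*1)
Step 2: at root: (((((6*y)+(6+y))*((2*y)+(a+3)))+(4*(1*4)))*1) -> ((((6*y)+(6+y))*((2*y)+(a+3)))+(4*(1*4))); overall: (((((6*y)+(6+y))*((2*y)+(a+3)))+(4*(1*4)))*1) -> ((((6*y)+(6+y))*((2*y)+(a+3)))+(4*(1*4)))
Step 3: at RR: (1*4) -> 4; overall: ((((6*y)+(6+y))*((2*y)+(a+3)))+(4*(1*4))) -> ((((6*y)+(6+y))*((2*y)+(a+3)))+(4*4))
Step 4: at R: (4*4) -> 16; overall: ((((6*y)+(6+y))*((2*y)+(a+3)))+(4*4)) -> ((((6*y)+(6+y))*((2*y)+(a+3)))+16)
Fixed point: ((((6*y)+(6+y))*((2*y)+(a+3)))+16)

Answer: ((((6*y)+(6+y))*((2*y)+(a+3)))+16)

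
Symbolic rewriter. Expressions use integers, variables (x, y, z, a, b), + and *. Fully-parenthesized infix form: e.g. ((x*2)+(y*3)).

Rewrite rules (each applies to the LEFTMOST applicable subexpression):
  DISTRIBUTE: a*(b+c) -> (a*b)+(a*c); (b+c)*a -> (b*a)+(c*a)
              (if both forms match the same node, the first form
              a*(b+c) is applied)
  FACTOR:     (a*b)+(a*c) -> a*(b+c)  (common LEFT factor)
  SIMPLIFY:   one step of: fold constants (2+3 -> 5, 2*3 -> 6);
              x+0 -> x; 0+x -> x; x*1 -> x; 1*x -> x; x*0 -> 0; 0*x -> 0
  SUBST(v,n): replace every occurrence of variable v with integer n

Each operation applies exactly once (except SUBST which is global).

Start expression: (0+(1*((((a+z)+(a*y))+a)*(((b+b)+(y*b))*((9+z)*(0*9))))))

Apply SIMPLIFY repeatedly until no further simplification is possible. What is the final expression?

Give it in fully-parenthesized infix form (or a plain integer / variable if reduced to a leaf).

Answer: 0

Derivation:
Start: (0+(1*((((a+z)+(a*y))+a)*(((b+b)+(y*b))*((9+z)*(0*9))))))
Step 1: at root: (0+(1*((((a+z)+(a*y))+a)*(((b+b)+(y*b))*((9+z)*(0*9)))))) -> (1*((((a+z)+(a*y))+a)*(((b+b)+(y*b))*((9+z)*(0*9))))); overall: (0+(1*((((a+z)+(a*y))+a)*(((b+b)+(y*b))*((9+z)*(0*9)))))) -> (1*((((a+z)+(a*y))+a)*(((b+b)+(y*b))*((9+z)*(0*9)))))
Step 2: at root: (1*((((a+z)+(a*y))+a)*(((b+b)+(y*b))*((9+z)*(0*9))))) -> ((((a+z)+(a*y))+a)*(((b+b)+(y*b))*((9+z)*(0*9)))); overall: (1*((((a+z)+(a*y))+a)*(((b+b)+(y*b))*((9+z)*(0*9))))) -> ((((a+z)+(a*y))+a)*(((b+b)+(y*b))*((9+z)*(0*9))))
Step 3: at RRR: (0*9) -> 0; overall: ((((a+z)+(a*y))+a)*(((b+b)+(y*b))*((9+z)*(0*9)))) -> ((((a+z)+(a*y))+a)*(((b+b)+(y*b))*((9+z)*0)))
Step 4: at RR: ((9+z)*0) -> 0; overall: ((((a+z)+(a*y))+a)*(((b+b)+(y*b))*((9+z)*0))) -> ((((a+z)+(a*y))+a)*(((b+b)+(y*b))*0))
Step 5: at R: (((b+b)+(y*b))*0) -> 0; overall: ((((a+z)+(a*y))+a)*(((b+b)+(y*b))*0)) -> ((((a+z)+(a*y))+a)*0)
Step 6: at root: ((((a+z)+(a*y))+a)*0) -> 0; overall: ((((a+z)+(a*y))+a)*0) -> 0
Fixed point: 0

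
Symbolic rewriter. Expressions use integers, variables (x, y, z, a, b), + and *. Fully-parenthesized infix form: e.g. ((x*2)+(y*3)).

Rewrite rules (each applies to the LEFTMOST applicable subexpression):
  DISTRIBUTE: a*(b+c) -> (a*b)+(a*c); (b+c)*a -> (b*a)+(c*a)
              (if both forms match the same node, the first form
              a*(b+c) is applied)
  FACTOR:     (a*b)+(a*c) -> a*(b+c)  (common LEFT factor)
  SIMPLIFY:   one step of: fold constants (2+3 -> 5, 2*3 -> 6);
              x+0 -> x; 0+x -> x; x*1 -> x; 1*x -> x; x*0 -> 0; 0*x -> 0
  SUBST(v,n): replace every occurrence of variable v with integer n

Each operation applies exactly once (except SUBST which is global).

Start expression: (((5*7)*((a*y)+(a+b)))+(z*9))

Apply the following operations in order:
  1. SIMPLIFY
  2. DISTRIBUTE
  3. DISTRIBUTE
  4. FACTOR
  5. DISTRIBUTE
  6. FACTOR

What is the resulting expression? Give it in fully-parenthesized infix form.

Start: (((5*7)*((a*y)+(a+b)))+(z*9))
Apply SIMPLIFY at LL (target: (5*7)): (((5*7)*((a*y)+(a+b)))+(z*9)) -> ((35*((a*y)+(a+b)))+(z*9))
Apply DISTRIBUTE at L (target: (35*((a*y)+(a+b)))): ((35*((a*y)+(a+b)))+(z*9)) -> (((35*(a*y))+(35*(a+b)))+(z*9))
Apply DISTRIBUTE at LR (target: (35*(a+b))): (((35*(a*y))+(35*(a+b)))+(z*9)) -> (((35*(a*y))+((35*a)+(35*b)))+(z*9))
Apply FACTOR at LR (target: ((35*a)+(35*b))): (((35*(a*y))+((35*a)+(35*b)))+(z*9)) -> (((35*(a*y))+(35*(a+b)))+(z*9))
Apply DISTRIBUTE at LR (target: (35*(a+b))): (((35*(a*y))+(35*(a+b)))+(z*9)) -> (((35*(a*y))+((35*a)+(35*b)))+(z*9))
Apply FACTOR at LR (target: ((35*a)+(35*b))): (((35*(a*y))+((35*a)+(35*b)))+(z*9)) -> (((35*(a*y))+(35*(a+b)))+(z*9))

Answer: (((35*(a*y))+(35*(a+b)))+(z*9))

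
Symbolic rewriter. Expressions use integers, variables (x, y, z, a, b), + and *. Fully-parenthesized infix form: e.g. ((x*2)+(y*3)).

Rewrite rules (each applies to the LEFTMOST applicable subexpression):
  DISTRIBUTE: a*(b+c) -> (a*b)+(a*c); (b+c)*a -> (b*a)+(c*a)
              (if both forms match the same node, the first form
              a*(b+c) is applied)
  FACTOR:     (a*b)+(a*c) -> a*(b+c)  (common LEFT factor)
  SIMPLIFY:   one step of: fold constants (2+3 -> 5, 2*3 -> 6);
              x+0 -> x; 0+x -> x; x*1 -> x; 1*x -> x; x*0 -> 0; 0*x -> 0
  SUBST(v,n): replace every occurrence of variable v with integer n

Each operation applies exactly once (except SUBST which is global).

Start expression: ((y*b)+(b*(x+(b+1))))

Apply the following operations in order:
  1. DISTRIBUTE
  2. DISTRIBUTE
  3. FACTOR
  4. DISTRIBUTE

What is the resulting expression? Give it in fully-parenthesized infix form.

Answer: ((y*b)+((b*x)+((b*b)+(b*1))))

Derivation:
Start: ((y*b)+(b*(x+(b+1))))
Apply DISTRIBUTE at R (target: (b*(x+(b+1)))): ((y*b)+(b*(x+(b+1)))) -> ((y*b)+((b*x)+(b*(b+1))))
Apply DISTRIBUTE at RR (target: (b*(b+1))): ((y*b)+((b*x)+(b*(b+1)))) -> ((y*b)+((b*x)+((b*b)+(b*1))))
Apply FACTOR at RR (target: ((b*b)+(b*1))): ((y*b)+((b*x)+((b*b)+(b*1)))) -> ((y*b)+((b*x)+(b*(b+1))))
Apply DISTRIBUTE at RR (target: (b*(b+1))): ((y*b)+((b*x)+(b*(b+1)))) -> ((y*b)+((b*x)+((b*b)+(b*1))))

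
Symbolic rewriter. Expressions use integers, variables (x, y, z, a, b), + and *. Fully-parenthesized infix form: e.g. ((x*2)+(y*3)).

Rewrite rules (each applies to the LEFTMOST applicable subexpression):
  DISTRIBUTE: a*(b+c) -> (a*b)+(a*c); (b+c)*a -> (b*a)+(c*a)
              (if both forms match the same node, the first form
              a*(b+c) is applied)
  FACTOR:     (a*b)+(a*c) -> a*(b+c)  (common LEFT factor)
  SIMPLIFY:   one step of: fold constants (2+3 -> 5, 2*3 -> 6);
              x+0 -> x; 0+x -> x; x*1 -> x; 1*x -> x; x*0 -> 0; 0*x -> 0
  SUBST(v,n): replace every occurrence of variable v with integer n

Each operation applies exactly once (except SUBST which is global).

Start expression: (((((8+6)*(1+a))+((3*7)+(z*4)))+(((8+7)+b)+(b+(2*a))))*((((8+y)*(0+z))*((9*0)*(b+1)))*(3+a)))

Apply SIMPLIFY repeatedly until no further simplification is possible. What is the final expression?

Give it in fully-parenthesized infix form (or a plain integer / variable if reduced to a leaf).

Answer: 0

Derivation:
Start: (((((8+6)*(1+a))+((3*7)+(z*4)))+(((8+7)+b)+(b+(2*a))))*((((8+y)*(0+z))*((9*0)*(b+1)))*(3+a)))
Step 1: at LLLL: (8+6) -> 14; overall: (((((8+6)*(1+a))+((3*7)+(z*4)))+(((8+7)+b)+(b+(2*a))))*((((8+y)*(0+z))*((9*0)*(b+1)))*(3+a))) -> ((((14*(1+a))+((3*7)+(z*4)))+(((8+7)+b)+(b+(2*a))))*((((8+y)*(0+z))*((9*0)*(b+1)))*(3+a)))
Step 2: at LLRL: (3*7) -> 21; overall: ((((14*(1+a))+((3*7)+(z*4)))+(((8+7)+b)+(b+(2*a))))*((((8+y)*(0+z))*((9*0)*(b+1)))*(3+a))) -> ((((14*(1+a))+(21+(z*4)))+(((8+7)+b)+(b+(2*a))))*((((8+y)*(0+z))*((9*0)*(b+1)))*(3+a)))
Step 3: at LRLL: (8+7) -> 15; overall: ((((14*(1+a))+(21+(z*4)))+(((8+7)+b)+(b+(2*a))))*((((8+y)*(0+z))*((9*0)*(b+1)))*(3+a))) -> ((((14*(1+a))+(21+(z*4)))+((15+b)+(b+(2*a))))*((((8+y)*(0+z))*((9*0)*(b+1)))*(3+a)))
Step 4: at RLLR: (0+z) -> z; overall: ((((14*(1+a))+(21+(z*4)))+((15+b)+(b+(2*a))))*((((8+y)*(0+z))*((9*0)*(b+1)))*(3+a))) -> ((((14*(1+a))+(21+(z*4)))+((15+b)+(b+(2*a))))*((((8+y)*z)*((9*0)*(b+1)))*(3+a)))
Step 5: at RLRL: (9*0) -> 0; overall: ((((14*(1+a))+(21+(z*4)))+((15+b)+(b+(2*a))))*((((8+y)*z)*((9*0)*(b+1)))*(3+a))) -> ((((14*(1+a))+(21+(z*4)))+((15+b)+(b+(2*a))))*((((8+y)*z)*(0*(b+1)))*(3+a)))
Step 6: at RLR: (0*(b+1)) -> 0; overall: ((((14*(1+a))+(21+(z*4)))+((15+b)+(b+(2*a))))*((((8+y)*z)*(0*(b+1)))*(3+a))) -> ((((14*(1+a))+(21+(z*4)))+((15+b)+(b+(2*a))))*((((8+y)*z)*0)*(3+a)))
Step 7: at RL: (((8+y)*z)*0) -> 0; overall: ((((14*(1+a))+(21+(z*4)))+((15+b)+(b+(2*a))))*((((8+y)*z)*0)*(3+a))) -> ((((14*(1+a))+(21+(z*4)))+((15+b)+(b+(2*a))))*(0*(3+a)))
Step 8: at R: (0*(3+a)) -> 0; overall: ((((14*(1+a))+(21+(z*4)))+((15+b)+(b+(2*a))))*(0*(3+a))) -> ((((14*(1+a))+(21+(z*4)))+((15+b)+(b+(2*a))))*0)
Step 9: at root: ((((14*(1+a))+(21+(z*4)))+((15+b)+(b+(2*a))))*0) -> 0; overall: ((((14*(1+a))+(21+(z*4)))+((15+b)+(b+(2*a))))*0) -> 0
Fixed point: 0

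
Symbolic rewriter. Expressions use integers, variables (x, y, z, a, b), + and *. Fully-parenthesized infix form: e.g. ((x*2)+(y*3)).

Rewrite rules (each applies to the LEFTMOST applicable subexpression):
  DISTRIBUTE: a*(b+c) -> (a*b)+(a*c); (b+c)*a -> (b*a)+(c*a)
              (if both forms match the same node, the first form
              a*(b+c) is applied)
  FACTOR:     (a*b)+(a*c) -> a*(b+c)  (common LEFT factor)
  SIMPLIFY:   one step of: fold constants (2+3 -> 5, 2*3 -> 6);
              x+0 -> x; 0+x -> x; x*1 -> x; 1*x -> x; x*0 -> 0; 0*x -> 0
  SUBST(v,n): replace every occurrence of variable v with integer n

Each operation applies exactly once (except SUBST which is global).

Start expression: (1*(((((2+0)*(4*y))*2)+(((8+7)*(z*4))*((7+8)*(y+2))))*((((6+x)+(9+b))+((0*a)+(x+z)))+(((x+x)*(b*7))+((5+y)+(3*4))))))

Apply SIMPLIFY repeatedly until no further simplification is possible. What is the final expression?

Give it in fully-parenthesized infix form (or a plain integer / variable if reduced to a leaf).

Answer: ((((2*(4*y))*2)+((15*(z*4))*(15*(y+2))))*((((6+x)+(9+b))+(x+z))+(((x+x)*(b*7))+((5+y)+12))))

Derivation:
Start: (1*(((((2+0)*(4*y))*2)+(((8+7)*(z*4))*((7+8)*(y+2))))*((((6+x)+(9+b))+((0*a)+(x+z)))+(((x+x)*(b*7))+((5+y)+(3*4))))))
Step 1: at root: (1*(((((2+0)*(4*y))*2)+(((8+7)*(z*4))*((7+8)*(y+2))))*((((6+x)+(9+b))+((0*a)+(x+z)))+(((x+x)*(b*7))+((5+y)+(3*4)))))) -> (((((2+0)*(4*y))*2)+(((8+7)*(z*4))*((7+8)*(y+2))))*((((6+x)+(9+b))+((0*a)+(x+z)))+(((x+x)*(b*7))+((5+y)+(3*4))))); overall: (1*(((((2+0)*(4*y))*2)+(((8+7)*(z*4))*((7+8)*(y+2))))*((((6+x)+(9+b))+((0*a)+(x+z)))+(((x+x)*(b*7))+((5+y)+(3*4)))))) -> (((((2+0)*(4*y))*2)+(((8+7)*(z*4))*((7+8)*(y+2))))*((((6+x)+(9+b))+((0*a)+(x+z)))+(((x+x)*(b*7))+((5+y)+(3*4)))))
Step 2: at LLLL: (2+0) -> 2; overall: (((((2+0)*(4*y))*2)+(((8+7)*(z*4))*((7+8)*(y+2))))*((((6+x)+(9+b))+((0*a)+(x+z)))+(((x+x)*(b*7))+((5+y)+(3*4))))) -> ((((2*(4*y))*2)+(((8+7)*(z*4))*((7+8)*(y+2))))*((((6+x)+(9+b))+((0*a)+(x+z)))+(((x+x)*(b*7))+((5+y)+(3*4)))))
Step 3: at LRLL: (8+7) -> 15; overall: ((((2*(4*y))*2)+(((8+7)*(z*4))*((7+8)*(y+2))))*((((6+x)+(9+b))+((0*a)+(x+z)))+(((x+x)*(b*7))+((5+y)+(3*4))))) -> ((((2*(4*y))*2)+((15*(z*4))*((7+8)*(y+2))))*((((6+x)+(9+b))+((0*a)+(x+z)))+(((x+x)*(b*7))+((5+y)+(3*4)))))
Step 4: at LRRL: (7+8) -> 15; overall: ((((2*(4*y))*2)+((15*(z*4))*((7+8)*(y+2))))*((((6+x)+(9+b))+((0*a)+(x+z)))+(((x+x)*(b*7))+((5+y)+(3*4))))) -> ((((2*(4*y))*2)+((15*(z*4))*(15*(y+2))))*((((6+x)+(9+b))+((0*a)+(x+z)))+(((x+x)*(b*7))+((5+y)+(3*4)))))
Step 5: at RLRL: (0*a) -> 0; overall: ((((2*(4*y))*2)+((15*(z*4))*(15*(y+2))))*((((6+x)+(9+b))+((0*a)+(x+z)))+(((x+x)*(b*7))+((5+y)+(3*4))))) -> ((((2*(4*y))*2)+((15*(z*4))*(15*(y+2))))*((((6+x)+(9+b))+(0+(x+z)))+(((x+x)*(b*7))+((5+y)+(3*4)))))
Step 6: at RLR: (0+(x+z)) -> (x+z); overall: ((((2*(4*y))*2)+((15*(z*4))*(15*(y+2))))*((((6+x)+(9+b))+(0+(x+z)))+(((x+x)*(b*7))+((5+y)+(3*4))))) -> ((((2*(4*y))*2)+((15*(z*4))*(15*(y+2))))*((((6+x)+(9+b))+(x+z))+(((x+x)*(b*7))+((5+y)+(3*4)))))
Step 7: at RRRR: (3*4) -> 12; overall: ((((2*(4*y))*2)+((15*(z*4))*(15*(y+2))))*((((6+x)+(9+b))+(x+z))+(((x+x)*(b*7))+((5+y)+(3*4))))) -> ((((2*(4*y))*2)+((15*(z*4))*(15*(y+2))))*((((6+x)+(9+b))+(x+z))+(((x+x)*(b*7))+((5+y)+12))))
Fixed point: ((((2*(4*y))*2)+((15*(z*4))*(15*(y+2))))*((((6+x)+(9+b))+(x+z))+(((x+x)*(b*7))+((5+y)+12))))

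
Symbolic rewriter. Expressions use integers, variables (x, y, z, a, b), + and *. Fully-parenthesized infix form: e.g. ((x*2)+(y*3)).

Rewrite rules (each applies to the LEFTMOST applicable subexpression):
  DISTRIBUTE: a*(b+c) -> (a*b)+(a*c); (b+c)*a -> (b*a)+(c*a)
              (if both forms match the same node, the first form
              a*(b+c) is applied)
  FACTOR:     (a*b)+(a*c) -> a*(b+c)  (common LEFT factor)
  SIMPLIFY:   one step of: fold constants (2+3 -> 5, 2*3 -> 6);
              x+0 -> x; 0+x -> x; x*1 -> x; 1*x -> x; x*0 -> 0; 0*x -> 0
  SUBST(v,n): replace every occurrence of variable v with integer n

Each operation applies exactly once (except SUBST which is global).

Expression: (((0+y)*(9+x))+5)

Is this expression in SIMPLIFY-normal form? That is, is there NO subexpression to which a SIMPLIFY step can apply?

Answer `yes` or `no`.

Answer: no

Derivation:
Expression: (((0+y)*(9+x))+5)
Scanning for simplifiable subexpressions (pre-order)...
  at root: (((0+y)*(9+x))+5) (not simplifiable)
  at L: ((0+y)*(9+x)) (not simplifiable)
  at LL: (0+y) (SIMPLIFIABLE)
  at LR: (9+x) (not simplifiable)
Found simplifiable subexpr at path LL: (0+y)
One SIMPLIFY step would give: ((y*(9+x))+5)
-> NOT in normal form.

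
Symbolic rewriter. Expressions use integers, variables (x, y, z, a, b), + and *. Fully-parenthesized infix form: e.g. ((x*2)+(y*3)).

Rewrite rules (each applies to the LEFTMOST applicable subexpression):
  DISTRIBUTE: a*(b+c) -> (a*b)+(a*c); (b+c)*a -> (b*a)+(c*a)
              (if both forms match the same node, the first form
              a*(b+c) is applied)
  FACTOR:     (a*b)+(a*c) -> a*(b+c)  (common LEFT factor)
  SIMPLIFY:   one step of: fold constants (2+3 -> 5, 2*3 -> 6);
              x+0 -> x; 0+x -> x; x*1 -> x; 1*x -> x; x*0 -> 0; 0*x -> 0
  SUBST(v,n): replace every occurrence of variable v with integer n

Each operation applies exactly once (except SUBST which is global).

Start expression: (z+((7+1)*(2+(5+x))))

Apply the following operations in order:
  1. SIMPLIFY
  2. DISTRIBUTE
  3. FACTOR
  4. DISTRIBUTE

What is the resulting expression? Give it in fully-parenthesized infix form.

Answer: (z+((8*2)+(8*(5+x))))

Derivation:
Start: (z+((7+1)*(2+(5+x))))
Apply SIMPLIFY at RL (target: (7+1)): (z+((7+1)*(2+(5+x)))) -> (z+(8*(2+(5+x))))
Apply DISTRIBUTE at R (target: (8*(2+(5+x)))): (z+(8*(2+(5+x)))) -> (z+((8*2)+(8*(5+x))))
Apply FACTOR at R (target: ((8*2)+(8*(5+x)))): (z+((8*2)+(8*(5+x)))) -> (z+(8*(2+(5+x))))
Apply DISTRIBUTE at R (target: (8*(2+(5+x)))): (z+(8*(2+(5+x)))) -> (z+((8*2)+(8*(5+x))))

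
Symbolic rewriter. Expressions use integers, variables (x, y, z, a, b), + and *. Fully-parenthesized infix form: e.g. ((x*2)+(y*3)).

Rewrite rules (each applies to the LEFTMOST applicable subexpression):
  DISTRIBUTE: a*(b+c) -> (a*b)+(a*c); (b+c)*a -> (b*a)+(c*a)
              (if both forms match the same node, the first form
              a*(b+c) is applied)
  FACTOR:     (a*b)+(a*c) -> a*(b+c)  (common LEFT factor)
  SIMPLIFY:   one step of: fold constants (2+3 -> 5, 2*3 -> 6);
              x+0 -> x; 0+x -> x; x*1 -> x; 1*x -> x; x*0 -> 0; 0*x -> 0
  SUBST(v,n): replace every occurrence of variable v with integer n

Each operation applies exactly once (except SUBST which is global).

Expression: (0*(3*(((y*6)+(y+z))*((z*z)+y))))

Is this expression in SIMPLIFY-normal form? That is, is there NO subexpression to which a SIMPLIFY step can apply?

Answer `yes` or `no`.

Expression: (0*(3*(((y*6)+(y+z))*((z*z)+y))))
Scanning for simplifiable subexpressions (pre-order)...
  at root: (0*(3*(((y*6)+(y+z))*((z*z)+y)))) (SIMPLIFIABLE)
  at R: (3*(((y*6)+(y+z))*((z*z)+y))) (not simplifiable)
  at RR: (((y*6)+(y+z))*((z*z)+y)) (not simplifiable)
  at RRL: ((y*6)+(y+z)) (not simplifiable)
  at RRLL: (y*6) (not simplifiable)
  at RRLR: (y+z) (not simplifiable)
  at RRR: ((z*z)+y) (not simplifiable)
  at RRRL: (z*z) (not simplifiable)
Found simplifiable subexpr at path root: (0*(3*(((y*6)+(y+z))*((z*z)+y))))
One SIMPLIFY step would give: 0
-> NOT in normal form.

Answer: no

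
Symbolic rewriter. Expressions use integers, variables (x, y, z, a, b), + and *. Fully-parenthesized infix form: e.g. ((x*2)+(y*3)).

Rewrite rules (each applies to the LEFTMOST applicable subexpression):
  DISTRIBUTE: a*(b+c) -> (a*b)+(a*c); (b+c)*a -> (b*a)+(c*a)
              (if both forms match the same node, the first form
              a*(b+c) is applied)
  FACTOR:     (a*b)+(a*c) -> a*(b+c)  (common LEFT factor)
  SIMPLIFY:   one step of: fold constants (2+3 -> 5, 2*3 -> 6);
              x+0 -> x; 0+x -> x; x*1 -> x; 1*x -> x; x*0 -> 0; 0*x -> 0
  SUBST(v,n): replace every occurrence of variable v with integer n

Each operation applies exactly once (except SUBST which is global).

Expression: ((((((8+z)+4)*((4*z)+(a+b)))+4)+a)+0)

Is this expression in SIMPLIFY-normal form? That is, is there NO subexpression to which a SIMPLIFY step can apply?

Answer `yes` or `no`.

Expression: ((((((8+z)+4)*((4*z)+(a+b)))+4)+a)+0)
Scanning for simplifiable subexpressions (pre-order)...
  at root: ((((((8+z)+4)*((4*z)+(a+b)))+4)+a)+0) (SIMPLIFIABLE)
  at L: (((((8+z)+4)*((4*z)+(a+b)))+4)+a) (not simplifiable)
  at LL: ((((8+z)+4)*((4*z)+(a+b)))+4) (not simplifiable)
  at LLL: (((8+z)+4)*((4*z)+(a+b))) (not simplifiable)
  at LLLL: ((8+z)+4) (not simplifiable)
  at LLLLL: (8+z) (not simplifiable)
  at LLLR: ((4*z)+(a+b)) (not simplifiable)
  at LLLRL: (4*z) (not simplifiable)
  at LLLRR: (a+b) (not simplifiable)
Found simplifiable subexpr at path root: ((((((8+z)+4)*((4*z)+(a+b)))+4)+a)+0)
One SIMPLIFY step would give: (((((8+z)+4)*((4*z)+(a+b)))+4)+a)
-> NOT in normal form.

Answer: no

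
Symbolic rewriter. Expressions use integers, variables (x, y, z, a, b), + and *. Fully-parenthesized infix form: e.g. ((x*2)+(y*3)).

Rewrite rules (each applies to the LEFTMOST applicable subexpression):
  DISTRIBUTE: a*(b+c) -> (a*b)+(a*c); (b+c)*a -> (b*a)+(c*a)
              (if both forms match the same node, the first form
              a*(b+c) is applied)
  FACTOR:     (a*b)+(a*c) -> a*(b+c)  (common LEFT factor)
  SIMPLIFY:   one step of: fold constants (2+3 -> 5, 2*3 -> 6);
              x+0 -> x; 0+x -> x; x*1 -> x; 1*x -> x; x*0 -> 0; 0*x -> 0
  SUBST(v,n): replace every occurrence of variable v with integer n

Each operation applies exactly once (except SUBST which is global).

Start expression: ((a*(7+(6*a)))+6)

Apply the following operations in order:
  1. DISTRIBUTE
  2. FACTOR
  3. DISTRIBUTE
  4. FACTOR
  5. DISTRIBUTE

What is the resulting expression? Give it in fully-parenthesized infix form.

Answer: (((a*7)+(a*(6*a)))+6)

Derivation:
Start: ((a*(7+(6*a)))+6)
Apply DISTRIBUTE at L (target: (a*(7+(6*a)))): ((a*(7+(6*a)))+6) -> (((a*7)+(a*(6*a)))+6)
Apply FACTOR at L (target: ((a*7)+(a*(6*a)))): (((a*7)+(a*(6*a)))+6) -> ((a*(7+(6*a)))+6)
Apply DISTRIBUTE at L (target: (a*(7+(6*a)))): ((a*(7+(6*a)))+6) -> (((a*7)+(a*(6*a)))+6)
Apply FACTOR at L (target: ((a*7)+(a*(6*a)))): (((a*7)+(a*(6*a)))+6) -> ((a*(7+(6*a)))+6)
Apply DISTRIBUTE at L (target: (a*(7+(6*a)))): ((a*(7+(6*a)))+6) -> (((a*7)+(a*(6*a)))+6)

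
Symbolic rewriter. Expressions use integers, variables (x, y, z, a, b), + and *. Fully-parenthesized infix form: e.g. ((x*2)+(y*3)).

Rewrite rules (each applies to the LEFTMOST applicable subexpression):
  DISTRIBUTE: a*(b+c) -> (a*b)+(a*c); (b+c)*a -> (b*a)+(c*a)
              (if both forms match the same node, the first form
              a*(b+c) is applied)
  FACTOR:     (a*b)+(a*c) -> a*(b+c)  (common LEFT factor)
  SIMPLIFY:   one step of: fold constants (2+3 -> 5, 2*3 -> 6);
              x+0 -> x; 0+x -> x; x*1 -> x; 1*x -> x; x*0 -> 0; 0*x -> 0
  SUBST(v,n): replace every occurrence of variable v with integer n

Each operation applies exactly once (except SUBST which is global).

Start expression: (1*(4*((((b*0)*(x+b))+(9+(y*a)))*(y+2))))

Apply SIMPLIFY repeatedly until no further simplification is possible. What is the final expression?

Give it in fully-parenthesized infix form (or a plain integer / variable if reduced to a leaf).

Start: (1*(4*((((b*0)*(x+b))+(9+(y*a)))*(y+2))))
Step 1: at root: (1*(4*((((b*0)*(x+b))+(9+(y*a)))*(y+2)))) -> (4*((((b*0)*(x+b))+(9+(y*a)))*(y+2))); overall: (1*(4*((((b*0)*(x+b))+(9+(y*a)))*(y+2)))) -> (4*((((b*0)*(x+b))+(9+(y*a)))*(y+2)))
Step 2: at RLLL: (b*0) -> 0; overall: (4*((((b*0)*(x+b))+(9+(y*a)))*(y+2))) -> (4*(((0*(x+b))+(9+(y*a)))*(y+2)))
Step 3: at RLL: (0*(x+b)) -> 0; overall: (4*(((0*(x+b))+(9+(y*a)))*(y+2))) -> (4*((0+(9+(y*a)))*(y+2)))
Step 4: at RL: (0+(9+(y*a))) -> (9+(y*a)); overall: (4*((0+(9+(y*a)))*(y+2))) -> (4*((9+(y*a))*(y+2)))
Fixed point: (4*((9+(y*a))*(y+2)))

Answer: (4*((9+(y*a))*(y+2)))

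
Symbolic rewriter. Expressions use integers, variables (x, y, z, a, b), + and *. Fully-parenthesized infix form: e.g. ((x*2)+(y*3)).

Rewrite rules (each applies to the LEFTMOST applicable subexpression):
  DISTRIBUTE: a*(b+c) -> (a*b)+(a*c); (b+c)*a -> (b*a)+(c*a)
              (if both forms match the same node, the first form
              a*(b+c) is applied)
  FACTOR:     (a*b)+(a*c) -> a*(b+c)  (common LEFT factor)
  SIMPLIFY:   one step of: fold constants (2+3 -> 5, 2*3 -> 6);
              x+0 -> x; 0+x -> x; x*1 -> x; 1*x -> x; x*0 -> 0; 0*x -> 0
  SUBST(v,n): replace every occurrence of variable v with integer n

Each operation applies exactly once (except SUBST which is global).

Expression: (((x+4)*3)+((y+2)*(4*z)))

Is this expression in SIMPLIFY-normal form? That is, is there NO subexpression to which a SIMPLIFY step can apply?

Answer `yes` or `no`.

Expression: (((x+4)*3)+((y+2)*(4*z)))
Scanning for simplifiable subexpressions (pre-order)...
  at root: (((x+4)*3)+((y+2)*(4*z))) (not simplifiable)
  at L: ((x+4)*3) (not simplifiable)
  at LL: (x+4) (not simplifiable)
  at R: ((y+2)*(4*z)) (not simplifiable)
  at RL: (y+2) (not simplifiable)
  at RR: (4*z) (not simplifiable)
Result: no simplifiable subexpression found -> normal form.

Answer: yes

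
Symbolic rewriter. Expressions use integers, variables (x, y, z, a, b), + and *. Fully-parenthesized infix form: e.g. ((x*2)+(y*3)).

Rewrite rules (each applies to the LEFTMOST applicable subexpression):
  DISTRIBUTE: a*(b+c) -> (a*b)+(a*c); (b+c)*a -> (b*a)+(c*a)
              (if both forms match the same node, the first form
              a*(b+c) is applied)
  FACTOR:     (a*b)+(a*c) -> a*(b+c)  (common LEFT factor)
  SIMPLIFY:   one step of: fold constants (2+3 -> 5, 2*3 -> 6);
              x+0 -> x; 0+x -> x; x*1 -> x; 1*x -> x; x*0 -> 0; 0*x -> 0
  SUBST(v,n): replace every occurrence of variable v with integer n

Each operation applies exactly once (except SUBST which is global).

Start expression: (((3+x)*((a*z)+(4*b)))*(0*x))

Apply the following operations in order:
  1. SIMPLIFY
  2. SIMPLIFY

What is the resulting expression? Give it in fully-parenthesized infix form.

Start: (((3+x)*((a*z)+(4*b)))*(0*x))
Apply SIMPLIFY at R (target: (0*x)): (((3+x)*((a*z)+(4*b)))*(0*x)) -> (((3+x)*((a*z)+(4*b)))*0)
Apply SIMPLIFY at root (target: (((3+x)*((a*z)+(4*b)))*0)): (((3+x)*((a*z)+(4*b)))*0) -> 0

Answer: 0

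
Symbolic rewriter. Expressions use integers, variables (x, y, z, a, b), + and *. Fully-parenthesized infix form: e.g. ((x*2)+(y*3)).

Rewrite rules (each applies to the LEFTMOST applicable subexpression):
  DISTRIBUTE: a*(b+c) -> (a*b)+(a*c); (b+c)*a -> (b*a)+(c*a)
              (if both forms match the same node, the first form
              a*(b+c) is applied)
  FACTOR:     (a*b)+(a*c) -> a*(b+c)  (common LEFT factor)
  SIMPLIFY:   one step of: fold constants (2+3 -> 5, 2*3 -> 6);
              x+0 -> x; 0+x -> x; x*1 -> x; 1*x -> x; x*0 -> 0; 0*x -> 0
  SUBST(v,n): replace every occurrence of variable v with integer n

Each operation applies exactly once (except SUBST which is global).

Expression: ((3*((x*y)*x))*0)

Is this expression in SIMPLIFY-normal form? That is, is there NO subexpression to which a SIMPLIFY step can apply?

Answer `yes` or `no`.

Answer: no

Derivation:
Expression: ((3*((x*y)*x))*0)
Scanning for simplifiable subexpressions (pre-order)...
  at root: ((3*((x*y)*x))*0) (SIMPLIFIABLE)
  at L: (3*((x*y)*x)) (not simplifiable)
  at LR: ((x*y)*x) (not simplifiable)
  at LRL: (x*y) (not simplifiable)
Found simplifiable subexpr at path root: ((3*((x*y)*x))*0)
One SIMPLIFY step would give: 0
-> NOT in normal form.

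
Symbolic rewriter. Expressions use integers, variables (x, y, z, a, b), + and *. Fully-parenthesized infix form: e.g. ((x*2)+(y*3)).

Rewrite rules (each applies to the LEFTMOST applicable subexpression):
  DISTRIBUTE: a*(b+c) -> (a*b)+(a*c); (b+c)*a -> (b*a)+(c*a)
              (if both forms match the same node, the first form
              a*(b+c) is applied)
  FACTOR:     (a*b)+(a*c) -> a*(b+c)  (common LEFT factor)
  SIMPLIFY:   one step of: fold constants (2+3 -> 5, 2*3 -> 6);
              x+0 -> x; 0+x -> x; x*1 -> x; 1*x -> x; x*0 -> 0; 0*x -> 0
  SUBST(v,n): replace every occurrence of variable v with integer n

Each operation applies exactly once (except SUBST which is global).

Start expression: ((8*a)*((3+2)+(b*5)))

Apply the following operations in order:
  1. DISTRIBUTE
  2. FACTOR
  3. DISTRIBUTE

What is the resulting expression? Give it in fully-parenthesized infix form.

Answer: (((8*a)*(3+2))+((8*a)*(b*5)))

Derivation:
Start: ((8*a)*((3+2)+(b*5)))
Apply DISTRIBUTE at root (target: ((8*a)*((3+2)+(b*5)))): ((8*a)*((3+2)+(b*5))) -> (((8*a)*(3+2))+((8*a)*(b*5)))
Apply FACTOR at root (target: (((8*a)*(3+2))+((8*a)*(b*5)))): (((8*a)*(3+2))+((8*a)*(b*5))) -> ((8*a)*((3+2)+(b*5)))
Apply DISTRIBUTE at root (target: ((8*a)*((3+2)+(b*5)))): ((8*a)*((3+2)+(b*5))) -> (((8*a)*(3+2))+((8*a)*(b*5)))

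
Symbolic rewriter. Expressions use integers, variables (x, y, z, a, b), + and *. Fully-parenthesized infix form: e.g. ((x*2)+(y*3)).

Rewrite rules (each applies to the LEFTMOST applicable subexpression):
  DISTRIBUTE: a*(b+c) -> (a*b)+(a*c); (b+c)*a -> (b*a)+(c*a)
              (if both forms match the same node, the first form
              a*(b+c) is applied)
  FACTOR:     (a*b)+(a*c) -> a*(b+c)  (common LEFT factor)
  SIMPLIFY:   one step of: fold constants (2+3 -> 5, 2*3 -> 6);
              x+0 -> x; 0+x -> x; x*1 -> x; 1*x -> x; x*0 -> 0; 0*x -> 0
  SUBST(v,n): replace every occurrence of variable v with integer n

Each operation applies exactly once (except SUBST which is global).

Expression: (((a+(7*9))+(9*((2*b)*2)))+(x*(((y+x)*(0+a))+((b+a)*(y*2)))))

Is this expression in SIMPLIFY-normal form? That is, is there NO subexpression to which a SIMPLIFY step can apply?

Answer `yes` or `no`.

Answer: no

Derivation:
Expression: (((a+(7*9))+(9*((2*b)*2)))+(x*(((y+x)*(0+a))+((b+a)*(y*2)))))
Scanning for simplifiable subexpressions (pre-order)...
  at root: (((a+(7*9))+(9*((2*b)*2)))+(x*(((y+x)*(0+a))+((b+a)*(y*2))))) (not simplifiable)
  at L: ((a+(7*9))+(9*((2*b)*2))) (not simplifiable)
  at LL: (a+(7*9)) (not simplifiable)
  at LLR: (7*9) (SIMPLIFIABLE)
  at LR: (9*((2*b)*2)) (not simplifiable)
  at LRR: ((2*b)*2) (not simplifiable)
  at LRRL: (2*b) (not simplifiable)
  at R: (x*(((y+x)*(0+a))+((b+a)*(y*2)))) (not simplifiable)
  at RR: (((y+x)*(0+a))+((b+a)*(y*2))) (not simplifiable)
  at RRL: ((y+x)*(0+a)) (not simplifiable)
  at RRLL: (y+x) (not simplifiable)
  at RRLR: (0+a) (SIMPLIFIABLE)
  at RRR: ((b+a)*(y*2)) (not simplifiable)
  at RRRL: (b+a) (not simplifiable)
  at RRRR: (y*2) (not simplifiable)
Found simplifiable subexpr at path LLR: (7*9)
One SIMPLIFY step would give: (((a+63)+(9*((2*b)*2)))+(x*(((y+x)*(0+a))+((b+a)*(y*2)))))
-> NOT in normal form.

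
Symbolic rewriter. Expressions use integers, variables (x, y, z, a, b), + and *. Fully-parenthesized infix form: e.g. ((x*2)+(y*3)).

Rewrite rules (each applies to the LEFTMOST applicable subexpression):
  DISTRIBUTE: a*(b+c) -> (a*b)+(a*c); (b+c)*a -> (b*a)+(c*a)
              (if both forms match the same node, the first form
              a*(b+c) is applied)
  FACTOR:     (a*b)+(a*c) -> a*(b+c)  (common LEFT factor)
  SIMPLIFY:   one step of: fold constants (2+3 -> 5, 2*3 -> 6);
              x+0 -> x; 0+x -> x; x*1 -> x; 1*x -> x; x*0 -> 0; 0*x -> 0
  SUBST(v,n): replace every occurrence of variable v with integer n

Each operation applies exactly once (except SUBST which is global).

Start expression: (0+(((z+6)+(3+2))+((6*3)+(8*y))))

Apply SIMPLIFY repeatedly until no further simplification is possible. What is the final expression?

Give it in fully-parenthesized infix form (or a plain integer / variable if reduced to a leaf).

Answer: (((z+6)+5)+(18+(8*y)))

Derivation:
Start: (0+(((z+6)+(3+2))+((6*3)+(8*y))))
Step 1: at root: (0+(((z+6)+(3+2))+((6*3)+(8*y)))) -> (((z+6)+(3+2))+((6*3)+(8*y))); overall: (0+(((z+6)+(3+2))+((6*3)+(8*y)))) -> (((z+6)+(3+2))+((6*3)+(8*y)))
Step 2: at LR: (3+2) -> 5; overall: (((z+6)+(3+2))+((6*3)+(8*y))) -> (((z+6)+5)+((6*3)+(8*y)))
Step 3: at RL: (6*3) -> 18; overall: (((z+6)+5)+((6*3)+(8*y))) -> (((z+6)+5)+(18+(8*y)))
Fixed point: (((z+6)+5)+(18+(8*y)))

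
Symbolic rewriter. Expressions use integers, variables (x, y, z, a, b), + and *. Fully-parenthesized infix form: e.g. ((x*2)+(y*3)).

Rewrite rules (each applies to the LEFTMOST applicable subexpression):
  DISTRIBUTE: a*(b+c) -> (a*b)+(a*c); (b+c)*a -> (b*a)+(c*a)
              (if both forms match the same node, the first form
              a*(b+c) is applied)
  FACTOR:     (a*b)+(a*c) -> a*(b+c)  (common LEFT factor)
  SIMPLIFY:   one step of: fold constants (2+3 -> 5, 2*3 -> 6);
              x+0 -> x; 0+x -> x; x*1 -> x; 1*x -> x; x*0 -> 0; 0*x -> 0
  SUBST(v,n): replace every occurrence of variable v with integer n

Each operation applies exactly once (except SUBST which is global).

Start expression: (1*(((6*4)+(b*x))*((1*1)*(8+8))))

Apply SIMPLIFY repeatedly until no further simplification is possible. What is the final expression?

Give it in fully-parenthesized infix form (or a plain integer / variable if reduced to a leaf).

Start: (1*(((6*4)+(b*x))*((1*1)*(8+8))))
Step 1: at root: (1*(((6*4)+(b*x))*((1*1)*(8+8)))) -> (((6*4)+(b*x))*((1*1)*(8+8))); overall: (1*(((6*4)+(b*x))*((1*1)*(8+8)))) -> (((6*4)+(b*x))*((1*1)*(8+8)))
Step 2: at LL: (6*4) -> 24; overall: (((6*4)+(b*x))*((1*1)*(8+8))) -> ((24+(b*x))*((1*1)*(8+8)))
Step 3: at RL: (1*1) -> 1; overall: ((24+(b*x))*((1*1)*(8+8))) -> ((24+(b*x))*(1*(8+8)))
Step 4: at R: (1*(8+8)) -> (8+8); overall: ((24+(b*x))*(1*(8+8))) -> ((24+(b*x))*(8+8))
Step 5: at R: (8+8) -> 16; overall: ((24+(b*x))*(8+8)) -> ((24+(b*x))*16)
Fixed point: ((24+(b*x))*16)

Answer: ((24+(b*x))*16)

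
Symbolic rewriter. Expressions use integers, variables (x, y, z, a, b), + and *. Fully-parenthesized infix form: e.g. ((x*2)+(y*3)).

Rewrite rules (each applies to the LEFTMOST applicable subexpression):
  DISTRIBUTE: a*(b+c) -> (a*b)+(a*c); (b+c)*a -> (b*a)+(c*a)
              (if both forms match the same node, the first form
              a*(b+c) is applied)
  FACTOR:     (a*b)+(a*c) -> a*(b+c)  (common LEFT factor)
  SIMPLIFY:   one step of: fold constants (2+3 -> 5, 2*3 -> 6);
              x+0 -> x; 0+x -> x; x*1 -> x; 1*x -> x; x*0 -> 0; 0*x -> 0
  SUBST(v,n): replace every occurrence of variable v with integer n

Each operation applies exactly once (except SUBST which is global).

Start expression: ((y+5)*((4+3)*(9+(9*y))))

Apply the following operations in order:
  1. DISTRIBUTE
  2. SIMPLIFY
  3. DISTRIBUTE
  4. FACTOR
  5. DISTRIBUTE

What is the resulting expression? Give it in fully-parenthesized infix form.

Start: ((y+5)*((4+3)*(9+(9*y))))
Apply DISTRIBUTE at root (target: ((y+5)*((4+3)*(9+(9*y))))): ((y+5)*((4+3)*(9+(9*y)))) -> ((y*((4+3)*(9+(9*y))))+(5*((4+3)*(9+(9*y)))))
Apply SIMPLIFY at LRL (target: (4+3)): ((y*((4+3)*(9+(9*y))))+(5*((4+3)*(9+(9*y))))) -> ((y*(7*(9+(9*y))))+(5*((4+3)*(9+(9*y)))))
Apply DISTRIBUTE at LR (target: (7*(9+(9*y)))): ((y*(7*(9+(9*y))))+(5*((4+3)*(9+(9*y))))) -> ((y*((7*9)+(7*(9*y))))+(5*((4+3)*(9+(9*y)))))
Apply FACTOR at LR (target: ((7*9)+(7*(9*y)))): ((y*((7*9)+(7*(9*y))))+(5*((4+3)*(9+(9*y))))) -> ((y*(7*(9+(9*y))))+(5*((4+3)*(9+(9*y)))))
Apply DISTRIBUTE at LR (target: (7*(9+(9*y)))): ((y*(7*(9+(9*y))))+(5*((4+3)*(9+(9*y))))) -> ((y*((7*9)+(7*(9*y))))+(5*((4+3)*(9+(9*y)))))

Answer: ((y*((7*9)+(7*(9*y))))+(5*((4+3)*(9+(9*y)))))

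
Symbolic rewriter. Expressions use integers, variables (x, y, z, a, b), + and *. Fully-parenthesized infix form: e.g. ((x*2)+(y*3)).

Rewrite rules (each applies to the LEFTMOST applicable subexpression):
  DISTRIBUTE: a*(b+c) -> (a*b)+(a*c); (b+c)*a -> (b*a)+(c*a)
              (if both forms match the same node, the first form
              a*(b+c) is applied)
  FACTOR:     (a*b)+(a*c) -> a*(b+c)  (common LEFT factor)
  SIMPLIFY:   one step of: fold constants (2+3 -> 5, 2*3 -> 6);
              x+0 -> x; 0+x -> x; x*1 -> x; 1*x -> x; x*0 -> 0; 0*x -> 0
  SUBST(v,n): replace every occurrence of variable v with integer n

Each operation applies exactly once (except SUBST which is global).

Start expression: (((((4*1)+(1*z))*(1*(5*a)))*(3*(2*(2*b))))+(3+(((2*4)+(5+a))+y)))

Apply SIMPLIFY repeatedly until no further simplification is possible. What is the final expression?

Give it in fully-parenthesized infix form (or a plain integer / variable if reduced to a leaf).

Answer: ((((4+z)*(5*a))*(3*(2*(2*b))))+(3+((8+(5+a))+y)))

Derivation:
Start: (((((4*1)+(1*z))*(1*(5*a)))*(3*(2*(2*b))))+(3+(((2*4)+(5+a))+y)))
Step 1: at LLLL: (4*1) -> 4; overall: (((((4*1)+(1*z))*(1*(5*a)))*(3*(2*(2*b))))+(3+(((2*4)+(5+a))+y))) -> ((((4+(1*z))*(1*(5*a)))*(3*(2*(2*b))))+(3+(((2*4)+(5+a))+y)))
Step 2: at LLLR: (1*z) -> z; overall: ((((4+(1*z))*(1*(5*a)))*(3*(2*(2*b))))+(3+(((2*4)+(5+a))+y))) -> ((((4+z)*(1*(5*a)))*(3*(2*(2*b))))+(3+(((2*4)+(5+a))+y)))
Step 3: at LLR: (1*(5*a)) -> (5*a); overall: ((((4+z)*(1*(5*a)))*(3*(2*(2*b))))+(3+(((2*4)+(5+a))+y))) -> ((((4+z)*(5*a))*(3*(2*(2*b))))+(3+(((2*4)+(5+a))+y)))
Step 4: at RRLL: (2*4) -> 8; overall: ((((4+z)*(5*a))*(3*(2*(2*b))))+(3+(((2*4)+(5+a))+y))) -> ((((4+z)*(5*a))*(3*(2*(2*b))))+(3+((8+(5+a))+y)))
Fixed point: ((((4+z)*(5*a))*(3*(2*(2*b))))+(3+((8+(5+a))+y)))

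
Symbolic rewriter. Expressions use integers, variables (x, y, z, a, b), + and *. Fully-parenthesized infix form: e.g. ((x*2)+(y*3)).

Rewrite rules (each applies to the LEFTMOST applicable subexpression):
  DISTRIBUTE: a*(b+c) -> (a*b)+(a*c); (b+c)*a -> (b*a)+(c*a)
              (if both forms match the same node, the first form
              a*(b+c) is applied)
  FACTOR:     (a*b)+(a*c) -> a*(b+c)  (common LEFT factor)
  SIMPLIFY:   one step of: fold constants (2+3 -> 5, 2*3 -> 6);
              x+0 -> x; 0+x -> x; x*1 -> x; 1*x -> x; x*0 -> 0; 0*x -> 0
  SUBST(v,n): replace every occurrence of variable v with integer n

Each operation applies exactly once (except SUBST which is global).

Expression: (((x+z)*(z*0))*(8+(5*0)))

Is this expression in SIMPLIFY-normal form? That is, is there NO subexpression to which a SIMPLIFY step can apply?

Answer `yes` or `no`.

Answer: no

Derivation:
Expression: (((x+z)*(z*0))*(8+(5*0)))
Scanning for simplifiable subexpressions (pre-order)...
  at root: (((x+z)*(z*0))*(8+(5*0))) (not simplifiable)
  at L: ((x+z)*(z*0)) (not simplifiable)
  at LL: (x+z) (not simplifiable)
  at LR: (z*0) (SIMPLIFIABLE)
  at R: (8+(5*0)) (not simplifiable)
  at RR: (5*0) (SIMPLIFIABLE)
Found simplifiable subexpr at path LR: (z*0)
One SIMPLIFY step would give: (((x+z)*0)*(8+(5*0)))
-> NOT in normal form.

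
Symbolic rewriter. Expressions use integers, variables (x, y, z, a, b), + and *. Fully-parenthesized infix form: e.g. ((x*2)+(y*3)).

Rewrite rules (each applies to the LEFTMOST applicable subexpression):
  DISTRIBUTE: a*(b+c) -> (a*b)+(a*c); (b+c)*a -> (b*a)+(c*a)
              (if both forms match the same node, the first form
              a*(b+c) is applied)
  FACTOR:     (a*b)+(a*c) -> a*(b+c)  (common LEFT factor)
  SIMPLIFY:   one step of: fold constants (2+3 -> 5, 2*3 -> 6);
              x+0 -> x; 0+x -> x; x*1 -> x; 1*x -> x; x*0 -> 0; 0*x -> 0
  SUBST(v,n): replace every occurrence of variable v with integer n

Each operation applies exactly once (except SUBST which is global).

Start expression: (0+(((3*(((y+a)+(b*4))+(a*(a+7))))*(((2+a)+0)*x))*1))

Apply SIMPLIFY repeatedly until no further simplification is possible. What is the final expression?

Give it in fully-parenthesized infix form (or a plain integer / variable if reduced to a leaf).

Start: (0+(((3*(((y+a)+(b*4))+(a*(a+7))))*(((2+a)+0)*x))*1))
Step 1: at root: (0+(((3*(((y+a)+(b*4))+(a*(a+7))))*(((2+a)+0)*x))*1)) -> (((3*(((y+a)+(b*4))+(a*(a+7))))*(((2+a)+0)*x))*1); overall: (0+(((3*(((y+a)+(b*4))+(a*(a+7))))*(((2+a)+0)*x))*1)) -> (((3*(((y+a)+(b*4))+(a*(a+7))))*(((2+a)+0)*x))*1)
Step 2: at root: (((3*(((y+a)+(b*4))+(a*(a+7))))*(((2+a)+0)*x))*1) -> ((3*(((y+a)+(b*4))+(a*(a+7))))*(((2+a)+0)*x)); overall: (((3*(((y+a)+(b*4))+(a*(a+7))))*(((2+a)+0)*x))*1) -> ((3*(((y+a)+(b*4))+(a*(a+7))))*(((2+a)+0)*x))
Step 3: at RL: ((2+a)+0) -> (2+a); overall: ((3*(((y+a)+(b*4))+(a*(a+7))))*(((2+a)+0)*x)) -> ((3*(((y+a)+(b*4))+(a*(a+7))))*((2+a)*x))
Fixed point: ((3*(((y+a)+(b*4))+(a*(a+7))))*((2+a)*x))

Answer: ((3*(((y+a)+(b*4))+(a*(a+7))))*((2+a)*x))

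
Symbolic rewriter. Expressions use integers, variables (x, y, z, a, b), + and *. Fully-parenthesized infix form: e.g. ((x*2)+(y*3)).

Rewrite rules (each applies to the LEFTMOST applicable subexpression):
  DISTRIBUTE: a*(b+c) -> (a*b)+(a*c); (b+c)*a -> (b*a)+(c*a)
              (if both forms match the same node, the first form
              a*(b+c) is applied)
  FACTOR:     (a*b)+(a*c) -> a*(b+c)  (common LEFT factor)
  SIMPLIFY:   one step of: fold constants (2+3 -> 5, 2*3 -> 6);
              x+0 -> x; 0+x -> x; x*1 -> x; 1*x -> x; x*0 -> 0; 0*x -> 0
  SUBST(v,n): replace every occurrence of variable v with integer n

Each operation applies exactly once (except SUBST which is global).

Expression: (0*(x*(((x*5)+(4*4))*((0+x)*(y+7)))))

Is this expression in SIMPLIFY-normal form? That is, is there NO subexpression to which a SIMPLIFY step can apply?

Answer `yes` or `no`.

Expression: (0*(x*(((x*5)+(4*4))*((0+x)*(y+7)))))
Scanning for simplifiable subexpressions (pre-order)...
  at root: (0*(x*(((x*5)+(4*4))*((0+x)*(y+7))))) (SIMPLIFIABLE)
  at R: (x*(((x*5)+(4*4))*((0+x)*(y+7)))) (not simplifiable)
  at RR: (((x*5)+(4*4))*((0+x)*(y+7))) (not simplifiable)
  at RRL: ((x*5)+(4*4)) (not simplifiable)
  at RRLL: (x*5) (not simplifiable)
  at RRLR: (4*4) (SIMPLIFIABLE)
  at RRR: ((0+x)*(y+7)) (not simplifiable)
  at RRRL: (0+x) (SIMPLIFIABLE)
  at RRRR: (y+7) (not simplifiable)
Found simplifiable subexpr at path root: (0*(x*(((x*5)+(4*4))*((0+x)*(y+7)))))
One SIMPLIFY step would give: 0
-> NOT in normal form.

Answer: no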